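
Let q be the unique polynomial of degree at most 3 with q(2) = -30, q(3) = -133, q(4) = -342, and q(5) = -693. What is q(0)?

Write q(t) = at^3 + bt^2 + ct + d. Substituting each data point gives a linear system:
  8a + 4b + 2c + d = -30
  27a + 9b + 3c + d = -133
  64a + 16b + 4c + d = -342
  125a + 25b + 5c + d = -693
Solving the system yields a = -6, b = 1, c = 6, d = 2.
So q(t) = -6t³ + t² + 6t + 2.
Then q(0) = 2.

2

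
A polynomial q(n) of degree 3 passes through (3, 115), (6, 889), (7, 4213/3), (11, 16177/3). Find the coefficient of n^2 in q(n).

Write q(n) = an^3 + bn^2 + cn + d. Substituting each data point gives a linear system:
  27a + 9b + 3c + d = 115
  216a + 36b + 6c + d = 889
  343a + 49b + 7c + d = 4213/3
  1331a + 121b + 11c + d = 16177/3
Solving the system yields a = 4, b = 1/3, c = 3, d = -5.
So q(n) = 4n^3 + (1/3)n^2 + 3n - 5.
The coefficient of n^2 is 1/3.

1/3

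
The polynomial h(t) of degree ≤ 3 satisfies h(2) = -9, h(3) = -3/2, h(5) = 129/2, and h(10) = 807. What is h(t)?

h(t) = t^3 - (3/2)t^2 - 4t - 3

Write h(t) = at^3 + bt^2 + ct + d. Substituting each data point gives a linear system:
  8a + 4b + 2c + d = -9
  27a + 9b + 3c + d = -3/2
  125a + 25b + 5c + d = 129/2
  1000a + 100b + 10c + d = 807
Solving the system yields a = 1, b = -3/2, c = -4, d = -3.
So h(t) = t^3 - (3/2)t^2 - 4t - 3.
Check: h(3) = -3/2. ✓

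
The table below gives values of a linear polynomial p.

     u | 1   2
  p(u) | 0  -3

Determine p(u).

Write p(u) = au + b. Substituting each data point gives a linear system:
  a + b = 0
  2a + b = -3
Solving the system yields a = -3, b = 3.
So p(u) = -3u + 3.
Check: p(1) = 0. ✓

p(u) = -3u + 3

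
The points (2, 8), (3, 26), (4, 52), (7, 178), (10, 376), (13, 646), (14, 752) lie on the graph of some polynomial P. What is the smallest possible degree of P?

Divided differences on the nodes 2, 3, 4, 7, 10, 13, 14:
  order 0: 8  26  52  178  376  646  752
  order 1: 18  26  42  66  90  106
  order 2: 4  4  4  4  4
  order 3: 0  0  0  0
  order 4: 0  0  0
  order 5: 0  0
  order 6: 0
The order-2 divided differences are all 4 (nonzero) and every higher order vanishes, so the data lies on a polynomial of degree exactly 2.

2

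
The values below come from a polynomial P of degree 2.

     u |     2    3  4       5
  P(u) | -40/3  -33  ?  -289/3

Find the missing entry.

On equispaced nodes a degree-2 polynomial has vanishing third forward difference, so
  - P(2) + 3·P(3) - 3·P(4) + P(5) = 0.
Substituting the known values and solving for P(4):
  -3·P(4) = 182
  P(4) = -182/3.

-182/3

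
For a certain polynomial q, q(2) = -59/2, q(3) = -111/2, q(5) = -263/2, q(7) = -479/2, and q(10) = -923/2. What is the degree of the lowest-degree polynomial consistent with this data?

2

Divided differences on the nodes 2, 3, 5, 7, 10:
  order 0: -59/2  -111/2  -263/2  -479/2  -923/2
  order 1: -26  -38  -54  -74
  order 2: -4  -4  -4
  order 3: 0  0
  order 4: 0
The order-2 divided differences are all -4 (nonzero) and every higher order vanishes, so the data lies on a polynomial of degree exactly 2.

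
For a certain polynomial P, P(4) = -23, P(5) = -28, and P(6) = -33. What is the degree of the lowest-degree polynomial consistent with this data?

Forward differences of the values at u = 4, 5, 6:
  P  : -23  -28  -33
  Δ  : -5  -5
  Δ^2: 0
The first differences are constant (-5) and nonzero, while all higher differences vanish, so the minimal degree is 1.

1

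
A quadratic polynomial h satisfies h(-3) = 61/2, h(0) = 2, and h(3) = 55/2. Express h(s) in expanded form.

Using the Lagrange interpolation formula with nodes -3, 0, 3:
  L_0(s) = s(s - 3) / 18
  L_1(s) = (s + 3)(s - 3) / -9
  L_2(s) = (s + 3)s / 18
Then h(s) = 61/2·L_0(s) + 2·L_1(s) + 55/2·L_2(s).
Expanding and collecting terms gives h(s) = 3s² - (1/2)s + 2.
Check: h(0) = 2. ✓

h(s) = 3s^2 - (1/2)s + 2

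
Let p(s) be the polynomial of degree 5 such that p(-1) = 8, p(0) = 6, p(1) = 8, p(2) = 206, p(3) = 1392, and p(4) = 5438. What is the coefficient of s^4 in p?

5

Write p(s) = as^5 + bs^4 + cs^3 + ds^2 + es + k. Substituting each data point gives a linear system:
  -a + b - c + d - e + k = 8
  k = 6
  a + b + c + d + e + k = 8
  32a + 16b + 8c + 4d + 2e + k = 206
  243a + 81b + 27c + 9d + 3e + k = 1392
  1024a + 256b + 64c + 16d + 4e + k = 5438
Solving the system yields a = 4, b = 5, c = 2, d = -3, e = -6, k = 6.
So p(s) = 4s⁵ + 5s⁴ + 2s³ - 3s² - 6s + 6.
The coefficient of s^4 is 5.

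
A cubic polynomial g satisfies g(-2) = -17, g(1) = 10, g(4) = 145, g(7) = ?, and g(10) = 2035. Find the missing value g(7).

On equispaced nodes a degree-3 polynomial has vanishing fourth forward difference, so
  g(-2) - 4·g(1) + 6·g(4) - 4·g(7) + g(10) = 0.
Substituting the known values and solving for g(7):
  -4·g(7) = -2848
  g(7) = 712.

712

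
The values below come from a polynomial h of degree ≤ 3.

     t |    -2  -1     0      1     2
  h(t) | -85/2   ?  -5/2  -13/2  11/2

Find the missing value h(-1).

On equispaced nodes a degree-3 polynomial has vanishing fourth forward difference, so
  h(-2) - 4·h(-1) + 6·h(0) - 4·h(1) + h(2) = 0.
Substituting the known values and solving for h(-1):
  -4·h(-1) = 26
  h(-1) = -13/2.

-13/2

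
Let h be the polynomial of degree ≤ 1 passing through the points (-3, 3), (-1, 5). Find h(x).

Using the Lagrange interpolation formula with nodes -3, -1:
  L_0(x) = (x + 1) / -2
  L_1(x) = (x + 3) / 2
Then h(x) = 3·L_0(x) + 5·L_1(x).
Expanding and collecting terms gives h(x) = x + 6.
Check: h(-3) = 3. ✓

h(x) = x + 6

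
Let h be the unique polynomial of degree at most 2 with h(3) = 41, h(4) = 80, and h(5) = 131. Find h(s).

h(s) = 6s^2 - 3s - 4

Using the Lagrange interpolation formula with nodes 3, 4, 5:
  L_0(s) = (s - 4)(s - 5) / 2
  L_1(s) = (s - 3)(s - 5) / -1
  L_2(s) = (s - 3)(s - 4) / 2
Then h(s) = 41·L_0(s) + 80·L_1(s) + 131·L_2(s).
Expanding and collecting terms gives h(s) = 6s² - 3s - 4.
Check: h(4) = 80. ✓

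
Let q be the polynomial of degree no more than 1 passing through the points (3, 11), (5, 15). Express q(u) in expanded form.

Write q(u) = au + b. Substituting each data point gives a linear system:
  3a + b = 11
  5a + b = 15
Solving the system yields a = 2, b = 5.
So q(u) = 2u + 5.
Check: q(5) = 15. ✓

q(u) = 2u + 5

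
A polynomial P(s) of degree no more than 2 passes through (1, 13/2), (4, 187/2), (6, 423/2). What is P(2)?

47/2

Using the Lagrange interpolation formula with nodes 1, 4, 6:
  L_0(s) = (s - 4)(s - 6) / 15
  L_1(s) = (s - 1)(s - 6) / -6
  L_2(s) = (s - 1)(s - 4) / 10
Then P(s) = 13/2·L_0(s) + 187/2·L_1(s) + 423/2·L_2(s).
Expanding and collecting terms gives P(s) = 6s² - s + 3/2.
Evaluating at s = 2: P(2) = 47/2.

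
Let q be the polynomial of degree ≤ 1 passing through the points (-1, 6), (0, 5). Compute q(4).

Using the Lagrange interpolation formula with nodes -1, 0:
  L_0(t) = t / -1
  L_1(t) = (t + 1) / 1
Then q(t) = 6·L_0(t) + 5·L_1(t).
Expanding and collecting terms gives q(t) = -t + 5.
Evaluating at t = 4: q(4) = 1.

1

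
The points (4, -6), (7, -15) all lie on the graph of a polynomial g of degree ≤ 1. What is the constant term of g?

Write g(n) = an + b. Substituting each data point gives a linear system:
  4a + b = -6
  7a + b = -15
Solving the system yields a = -3, b = 6.
So g(n) = -3n + 6.
The constant term is 6.

6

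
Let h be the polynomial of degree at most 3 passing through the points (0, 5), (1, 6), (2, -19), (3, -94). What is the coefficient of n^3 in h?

-4

Write h(n) = an^3 + bn^2 + cn + d. Substituting each data point gives a linear system:
  d = 5
  a + b + c + d = 6
  8a + 4b + 2c + d = -19
  27a + 9b + 3c + d = -94
Solving the system yields a = -4, b = -1, c = 6, d = 5.
So h(n) = -4n^3 - n^2 + 6n + 5.
The leading coefficient is -4.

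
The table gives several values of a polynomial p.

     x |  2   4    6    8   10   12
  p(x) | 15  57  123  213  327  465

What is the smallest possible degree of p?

Forward differences of the values at x = 2, 4, 6, 8, 10, 12:
  p  : 15  57  123  213  327  465
  Δ  : 42  66  90  114  138
  Δ^2: 24  24  24  24
  Δ^3: 0  0  0
  Δ^4: 0  0
  Δ^5: 0
The second differences are constant (24) and nonzero, while all higher differences vanish, so the minimal degree is 2.

2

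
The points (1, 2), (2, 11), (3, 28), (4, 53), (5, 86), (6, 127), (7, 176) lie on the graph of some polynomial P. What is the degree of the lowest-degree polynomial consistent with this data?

2

Forward differences of the values at u = 1, 2, 3, 4, 5, 6, 7:
  P  : 2  11  28  53  86  127  176
  Δ  : 9  17  25  33  41  49
  Δ^2: 8  8  8  8  8
  Δ^3: 0  0  0  0
  Δ^4: 0  0  0
  Δ^5: 0  0
  Δ^6: 0
The second differences are constant (8) and nonzero, while all higher differences vanish, so the minimal degree is 2.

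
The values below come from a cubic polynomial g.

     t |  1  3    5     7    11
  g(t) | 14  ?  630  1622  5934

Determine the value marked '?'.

The 4 known points determine the degree-3 polynomial uniquely.
Write g(t) = at^3 + bt^2 + ct + d. Substituting each data point gives a linear system:
  a + b + c + d = 14
  125a + 25b + 5c + d = 630
  343a + 49b + 7c + d = 1622
  1331a + 121b + 11c + d = 5934
Solving the system yields a = 4, b = 5, c = 0, d = 5.
So g(t) = 4t³ + 5t² + 5.
Then g(3) = 158.

158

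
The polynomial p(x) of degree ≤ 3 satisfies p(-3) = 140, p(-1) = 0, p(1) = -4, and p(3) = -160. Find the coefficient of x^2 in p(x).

-1

Write p(x) = ax^3 + bx^2 + cx + d. Substituting each data point gives a linear system:
  -27a + 9b - 3c + d = 140
  -a + b - c + d = 0
  a + b + c + d = -4
  27a + 9b + 3c + d = -160
Solving the system yields a = -6, b = -1, c = 4, d = -1.
So p(x) = -6x^3 - x^2 + 4x - 1.
The coefficient of x^2 is -1.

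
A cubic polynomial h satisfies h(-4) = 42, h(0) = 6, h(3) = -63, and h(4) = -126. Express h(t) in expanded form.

Write h(t) = at^3 + bt^2 + ct + d. Substituting each data point gives a linear system:
  -64a + 16b - 4c + d = 42
  d = 6
  27a + 9b + 3c + d = -63
  64a + 16b + 4c + d = -126
Solving the system yields a = -1, b = -3, c = -5, d = 6.
So h(t) = -t^3 - 3t^2 - 5t + 6.
Check: h(-4) = 42. ✓

h(t) = -t^3 - 3t^2 - 5t + 6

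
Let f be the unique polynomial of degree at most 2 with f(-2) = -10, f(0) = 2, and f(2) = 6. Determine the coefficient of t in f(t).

Write f(t) = at^2 + bt + c. Substituting each data point gives a linear system:
  4a - 2b + c = -10
  c = 2
  4a + 2b + c = 6
Solving the system yields a = -1, b = 4, c = 2.
So f(t) = -t² + 4t + 2.
The coefficient of t is 4.

4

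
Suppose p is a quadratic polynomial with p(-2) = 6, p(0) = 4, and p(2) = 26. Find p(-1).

Write p(u) = au^2 + bu + c. Substituting each data point gives a linear system:
  4a - 2b + c = 6
  c = 4
  4a + 2b + c = 26
Solving the system yields a = 3, b = 5, c = 4.
So p(u) = 3u^2 + 5u + 4.
Then p(-1) = 2.

2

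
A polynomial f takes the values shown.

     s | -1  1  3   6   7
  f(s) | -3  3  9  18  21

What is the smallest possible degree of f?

Divided differences on the nodes -1, 1, 3, 6, 7:
  order 0: -3  3  9  18  21
  order 1: 3  3  3  3
  order 2: 0  0  0
  order 3: 0  0
  order 4: 0
The order-1 divided differences are all 3 (nonzero) and every higher order vanishes, so the data lies on a polynomial of degree exactly 1.

1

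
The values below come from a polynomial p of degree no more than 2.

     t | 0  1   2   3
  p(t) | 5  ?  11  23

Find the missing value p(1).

5

The 3 known points determine the degree-2 polynomial uniquely.
Write p(t) = at^2 + bt + c. Substituting each data point gives a linear system:
  c = 5
  4a + 2b + c = 11
  9a + 3b + c = 23
Solving the system yields a = 3, b = -3, c = 5.
So p(t) = 3t² - 3t + 5.
Then p(1) = 5.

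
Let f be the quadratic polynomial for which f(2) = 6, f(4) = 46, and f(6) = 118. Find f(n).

f(n) = 4n^2 - 4n - 2

Write f(n) = an^2 + bn + c. Substituting each data point gives a linear system:
  4a + 2b + c = 6
  16a + 4b + c = 46
  36a + 6b + c = 118
Solving the system yields a = 4, b = -4, c = -2.
So f(n) = 4n^2 - 4n - 2.
Check: f(2) = 6. ✓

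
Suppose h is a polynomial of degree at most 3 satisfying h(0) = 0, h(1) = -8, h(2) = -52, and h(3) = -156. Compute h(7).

-1652

Forward differences of the values at x = 0, 1, 2, 3:
  h  : 0  -8  -52  -156
  Δ  : -8  -44  -104
  Δ^2: -36  -60
  Δ^3: -24
The third differences are constant, confirming degree 3.
Interpolating (Newton forward form) and evaluating at x = 7 gives h(7) = -1652.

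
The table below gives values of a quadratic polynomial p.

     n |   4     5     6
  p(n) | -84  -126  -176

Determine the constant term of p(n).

4

Write p(n) = an^2 + bn + c. Substituting each data point gives a linear system:
  16a + 4b + c = -84
  25a + 5b + c = -126
  36a + 6b + c = -176
Solving the system yields a = -4, b = -6, c = 4.
So p(n) = -4n^2 - 6n + 4.
The constant term is 4.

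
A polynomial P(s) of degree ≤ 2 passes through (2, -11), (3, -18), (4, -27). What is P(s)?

Using the Lagrange interpolation formula with nodes 2, 3, 4:
  L_0(s) = (s - 3)(s - 4) / 2
  L_1(s) = (s - 2)(s - 4) / -1
  L_2(s) = (s - 2)(s - 3) / 2
Then P(s) = -11·L_0(s) - 18·L_1(s) - 27·L_2(s).
Expanding and collecting terms gives P(s) = -s^2 - 2s - 3.
Check: P(2) = -11. ✓

P(s) = -s^2 - 2s - 3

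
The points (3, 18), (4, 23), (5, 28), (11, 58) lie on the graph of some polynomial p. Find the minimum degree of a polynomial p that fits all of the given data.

1

Divided differences on the nodes 3, 4, 5, 11:
  order 0: 18  23  28  58
  order 1: 5  5  5
  order 2: 0  0
  order 3: 0
The order-1 divided differences are all 5 (nonzero) and every higher order vanishes, so the data lies on a polynomial of degree exactly 1.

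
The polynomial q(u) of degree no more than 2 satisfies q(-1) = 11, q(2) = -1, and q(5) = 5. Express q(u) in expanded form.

Using the Lagrange interpolation formula with nodes -1, 2, 5:
  L_0(u) = (u - 2)(u - 5) / 18
  L_1(u) = (u + 1)(u - 5) / -9
  L_2(u) = (u + 1)(u - 2) / 18
Then q(u) = 11·L_0(u) - 1·L_1(u) + 5·L_2(u).
Expanding and collecting terms gives q(u) = u² - 5u + 5.
Check: q(5) = 5. ✓

q(u) = u^2 - 5u + 5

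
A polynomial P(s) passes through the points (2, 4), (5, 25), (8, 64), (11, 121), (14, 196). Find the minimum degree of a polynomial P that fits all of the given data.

2

Forward differences of the values at s = 2, 5, 8, 11, 14:
  P  : 4  25  64  121  196
  Δ  : 21  39  57  75
  Δ^2: 18  18  18
  Δ^3: 0  0
  Δ^4: 0
The second differences are constant (18) and nonzero, while all higher differences vanish, so the minimal degree is 2.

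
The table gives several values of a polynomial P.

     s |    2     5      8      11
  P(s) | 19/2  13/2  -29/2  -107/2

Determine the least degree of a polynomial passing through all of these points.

2

Forward differences of the values at s = 2, 5, 8, 11:
  P  : 19/2  13/2  -29/2  -107/2
  Δ  : -3  -21  -39
  Δ^2: -18  -18
  Δ^3: 0
The second differences are constant (-18) and nonzero, while all higher differences vanish, so the minimal degree is 2.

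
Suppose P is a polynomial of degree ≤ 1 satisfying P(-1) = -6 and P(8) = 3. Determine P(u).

P(u) = u - 5

Write P(u) = au + b. Substituting each data point gives a linear system:
  -a + b = -6
  8a + b = 3
Solving the system yields a = 1, b = -5.
So P(u) = u - 5.
Check: P(-1) = -6. ✓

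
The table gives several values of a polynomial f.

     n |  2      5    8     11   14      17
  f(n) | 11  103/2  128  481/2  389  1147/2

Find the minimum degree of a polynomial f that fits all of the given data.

2

Forward differences of the values at n = 2, 5, 8, 11, 14, 17:
  f  : 11  103/2  128  481/2  389  1147/2
  Δ  : 81/2  153/2  225/2  297/2  369/2
  Δ^2: 36  36  36  36
  Δ^3: 0  0  0
  Δ^4: 0  0
  Δ^5: 0
The second differences are constant (36) and nonzero, while all higher differences vanish, so the minimal degree is 2.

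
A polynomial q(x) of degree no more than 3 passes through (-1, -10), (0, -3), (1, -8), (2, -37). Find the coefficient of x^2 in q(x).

-6

Write q(x) = ax^3 + bx^2 + cx + d. Substituting each data point gives a linear system:
  -a + b - c + d = -10
  d = -3
  a + b + c + d = -8
  8a + 4b + 2c + d = -37
Solving the system yields a = -2, b = -6, c = 3, d = -3.
So q(x) = -2x³ - 6x² + 3x - 3.
The coefficient of x^2 is -6.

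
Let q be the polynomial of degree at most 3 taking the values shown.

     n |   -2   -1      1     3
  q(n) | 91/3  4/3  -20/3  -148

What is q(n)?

Write q(n) = an^3 + bn^2 + cn + d. Substituting each data point gives a linear system:
  -8a + 4b - 2c + d = 91/3
  -a + b - c + d = 4/3
  a + b + c + d = -20/3
  27a + 9b + 3c + d = -148
Solving the system yields a = -5, b = -5/3, c = 1, d = -1.
So q(n) = -5n^3 - (5/3)n^2 + n - 1.
Check: q(3) = -148. ✓

q(n) = -5n^3 - (5/3)n^2 + n - 1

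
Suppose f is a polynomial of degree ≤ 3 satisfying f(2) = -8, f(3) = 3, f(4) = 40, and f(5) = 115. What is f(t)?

f(t) = 2t^3 - 5t^2 - 2t

Write f(t) = at^3 + bt^2 + ct + d. Substituting each data point gives a linear system:
  8a + 4b + 2c + d = -8
  27a + 9b + 3c + d = 3
  64a + 16b + 4c + d = 40
  125a + 25b + 5c + d = 115
Solving the system yields a = 2, b = -5, c = -2, d = 0.
So f(t) = 2t³ - 5t² - 2t.
Check: f(5) = 115. ✓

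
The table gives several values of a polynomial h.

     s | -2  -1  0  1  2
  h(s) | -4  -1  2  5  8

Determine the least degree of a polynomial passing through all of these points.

Forward differences of the values at s = -2, -1, 0, 1, 2:
  h  : -4  -1  2  5  8
  Δ  : 3  3  3  3
  Δ^2: 0  0  0
  Δ^3: 0  0
  Δ^4: 0
The first differences are constant (3) and nonzero, while all higher differences vanish, so the minimal degree is 1.

1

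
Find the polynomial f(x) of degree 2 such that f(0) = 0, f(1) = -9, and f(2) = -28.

f(x) = -5x^2 - 4x

Using the Lagrange interpolation formula with nodes 0, 1, 2:
  L_0(x) = (x - 1)(x - 2) / 2
  L_1(x) = x(x - 2) / -1
  L_2(x) = x(x - 1) / 2
Then f(x) = 0·L_0(x) - 9·L_1(x) - 28·L_2(x).
Expanding and collecting terms gives f(x) = -5x² - 4x.
Check: f(1) = -9. ✓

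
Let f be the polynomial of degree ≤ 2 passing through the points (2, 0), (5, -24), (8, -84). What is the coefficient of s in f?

Write f(s) = as^2 + bs + c. Substituting each data point gives a linear system:
  4a + 2b + c = 0
  25a + 5b + c = -24
  64a + 8b + c = -84
Solving the system yields a = -2, b = 6, c = -4.
So f(s) = -2s² + 6s - 4.
The coefficient of s is 6.

6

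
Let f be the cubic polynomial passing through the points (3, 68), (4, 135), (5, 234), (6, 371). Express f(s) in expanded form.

f(s) = s^3 + 4s^2 + 2s - 1

Using the Lagrange interpolation formula with nodes 3, 4, 5, 6:
  L_0(s) = (s - 4)(s - 5)(s - 6) / -6
  L_1(s) = (s - 3)(s - 5)(s - 6) / 2
  L_2(s) = (s - 3)(s - 4)(s - 6) / -2
  L_3(s) = (s - 3)(s - 4)(s - 5) / 6
Then f(s) = 68·L_0(s) + 135·L_1(s) + 234·L_2(s) + 371·L_3(s).
Expanding and collecting terms gives f(s) = s^3 + 4s^2 + 2s - 1.
Check: f(4) = 135. ✓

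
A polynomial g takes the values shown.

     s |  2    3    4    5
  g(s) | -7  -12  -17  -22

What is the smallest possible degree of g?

Forward differences of the values at s = 2, 3, 4, 5:
  g  : -7  -12  -17  -22
  Δ  : -5  -5  -5
  Δ^2: 0  0
  Δ^3: 0
The first differences are constant (-5) and nonzero, while all higher differences vanish, so the minimal degree is 1.

1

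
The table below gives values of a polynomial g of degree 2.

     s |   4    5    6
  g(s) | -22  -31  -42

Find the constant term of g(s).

Write g(s) = as^2 + bs + c. Substituting each data point gives a linear system:
  16a + 4b + c = -22
  25a + 5b + c = -31
  36a + 6b + c = -42
Solving the system yields a = -1, b = 0, c = -6.
So g(s) = -s^2 - 6.
The constant term is -6.

-6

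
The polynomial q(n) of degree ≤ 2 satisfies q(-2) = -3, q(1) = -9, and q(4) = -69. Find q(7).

-183

Write q(n) = an^2 + bn + c. Substituting each data point gives a linear system:
  4a - 2b + c = -3
  a + b + c = -9
  16a + 4b + c = -69
Solving the system yields a = -3, b = -5, c = -1.
So q(n) = -3n² - 5n - 1.
Then q(7) = -183.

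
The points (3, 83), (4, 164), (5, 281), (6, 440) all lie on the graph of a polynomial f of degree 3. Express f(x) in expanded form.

f(x) = x^3 + 6x^2 + 2x - 4

Write f(x) = ax^3 + bx^2 + cx + d. Substituting each data point gives a linear system:
  27a + 9b + 3c + d = 83
  64a + 16b + 4c + d = 164
  125a + 25b + 5c + d = 281
  216a + 36b + 6c + d = 440
Solving the system yields a = 1, b = 6, c = 2, d = -4.
So f(x) = x³ + 6x² + 2x - 4.
Check: f(4) = 164. ✓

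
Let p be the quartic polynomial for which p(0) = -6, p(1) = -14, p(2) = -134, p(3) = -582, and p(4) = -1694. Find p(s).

p(s) = -5s^4 - 6s^3 - 3s^2 + 6s - 6

Write p(s) = as^4 + bs^3 + cs^2 + ds + e. Substituting each data point gives a linear system:
  e = -6
  a + b + c + d + e = -14
  16a + 8b + 4c + 2d + e = -134
  81a + 27b + 9c + 3d + e = -582
  256a + 64b + 16c + 4d + e = -1694
Solving the system yields a = -5, b = -6, c = -3, d = 6, e = -6.
So p(s) = -5s⁴ - 6s³ - 3s² + 6s - 6.
Check: p(1) = -14. ✓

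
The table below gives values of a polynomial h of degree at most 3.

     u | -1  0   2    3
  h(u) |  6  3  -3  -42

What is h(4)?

-129

Using the Lagrange interpolation formula with nodes -1, 0, 2, 3:
  L_0(u) = u(u - 2)(u - 3) / -12
  L_1(u) = (u + 1)(u - 2)(u - 3) / 6
  L_2(u) = (u + 1)u(u - 3) / -6
  L_3(u) = (u + 1)u(u - 2) / 12
Then h(u) = 6·L_0(u) + 3·L_1(u) - 3·L_2(u) - 42·L_3(u).
Expanding and collecting terms gives h(u) = -3u^3 + 3u^2 + 3u + 3.
Evaluating at u = 4: h(4) = -129.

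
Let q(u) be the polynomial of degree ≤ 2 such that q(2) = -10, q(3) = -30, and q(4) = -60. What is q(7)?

Forward differences of the values at u = 2, 3, 4:
  q  : -10  -30  -60
  Δ  : -20  -30
  Δ^2: -10
The second differences are constant, confirming degree 2.
Interpolating (Newton forward form) and evaluating at u = 7 gives q(7) = -210.

-210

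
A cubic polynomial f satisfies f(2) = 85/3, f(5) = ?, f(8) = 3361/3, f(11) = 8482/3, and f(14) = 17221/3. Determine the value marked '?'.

886/3

The 4 known points determine the degree-3 polynomial uniquely.
Write f(s) = as^3 + bs^2 + cs + d. Substituting each data point gives a linear system:
  8a + 4b + 2c + d = 85/3
  512a + 64b + 8c + d = 3361/3
  1331a + 121b + 11c + d = 8482/3
  2744a + 196b + 14c + d = 17221/3
Solving the system yields a = 2, b = 1, c = 4, d = 1/3.
So f(s) = 2s^3 + s^2 + 4s + 1/3.
Then f(5) = 886/3.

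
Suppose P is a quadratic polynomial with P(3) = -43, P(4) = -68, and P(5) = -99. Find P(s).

Using the Lagrange interpolation formula with nodes 3, 4, 5:
  L_0(s) = (s - 4)(s - 5) / 2
  L_1(s) = (s - 3)(s - 5) / -1
  L_2(s) = (s - 3)(s - 4) / 2
Then P(s) = -43·L_0(s) - 68·L_1(s) - 99·L_2(s).
Expanding and collecting terms gives P(s) = -3s^2 - 4s - 4.
Check: P(4) = -68. ✓

P(s) = -3s^2 - 4s - 4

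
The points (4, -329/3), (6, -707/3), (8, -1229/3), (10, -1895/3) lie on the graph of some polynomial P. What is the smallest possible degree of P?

2

Forward differences of the values at n = 4, 6, 8, 10:
  P  : -329/3  -707/3  -1229/3  -1895/3
  Δ  : -126  -174  -222
  Δ^2: -48  -48
  Δ^3: 0
The second differences are constant (-48) and nonzero, while all higher differences vanish, so the minimal degree is 2.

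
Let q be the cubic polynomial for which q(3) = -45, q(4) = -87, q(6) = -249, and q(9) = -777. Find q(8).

-555

Write q(u) = au^3 + bu^2 + cu + d. Substituting each data point gives a linear system:
  27a + 9b + 3c + d = -45
  64a + 16b + 4c + d = -87
  216a + 36b + 6c + d = -249
  729a + 81b + 9c + d = -777
Solving the system yields a = -1, b = 0, c = -5, d = -3.
So q(u) = -u^3 - 5u - 3.
Then q(8) = -555.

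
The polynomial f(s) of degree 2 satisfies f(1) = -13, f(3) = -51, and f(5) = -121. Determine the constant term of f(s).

Write f(s) = as^2 + bs + c. Substituting each data point gives a linear system:
  a + b + c = -13
  9a + 3b + c = -51
  25a + 5b + c = -121
Solving the system yields a = -4, b = -3, c = -6.
So f(s) = -4s^2 - 3s - 6.
The constant term is -6.

-6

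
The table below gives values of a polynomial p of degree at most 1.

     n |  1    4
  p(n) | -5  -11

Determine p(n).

p(n) = -2n - 3

Write p(n) = an + b. Substituting each data point gives a linear system:
  a + b = -5
  4a + b = -11
Solving the system yields a = -2, b = -3.
So p(n) = -2n - 3.
Check: p(1) = -5. ✓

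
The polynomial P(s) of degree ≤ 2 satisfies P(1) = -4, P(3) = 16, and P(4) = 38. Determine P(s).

Using the Lagrange interpolation formula with nodes 1, 3, 4:
  L_0(s) = (s - 3)(s - 4) / 6
  L_1(s) = (s - 1)(s - 4) / -2
  L_2(s) = (s - 1)(s - 3) / 3
Then P(s) = -4·L_0(s) + 16·L_1(s) + 38·L_2(s).
Expanding and collecting terms gives P(s) = 4s^2 - 6s - 2.
Check: P(4) = 38. ✓

P(s) = 4s^2 - 6s - 2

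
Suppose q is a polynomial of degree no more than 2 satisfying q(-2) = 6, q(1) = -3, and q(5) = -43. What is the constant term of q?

2

Write q(s) = as^2 + bs + c. Substituting each data point gives a linear system:
  4a - 2b + c = 6
  a + b + c = -3
  25a + 5b + c = -43
Solving the system yields a = -1, b = -4, c = 2.
So q(s) = -s^2 - 4s + 2.
The constant term is 2.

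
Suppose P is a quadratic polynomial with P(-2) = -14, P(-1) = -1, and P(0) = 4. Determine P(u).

P(u) = -4u^2 + u + 4

Write P(u) = au^2 + bu + c. Substituting each data point gives a linear system:
  4a - 2b + c = -14
  a - b + c = -1
  c = 4
Solving the system yields a = -4, b = 1, c = 4.
So P(u) = -4u^2 + u + 4.
Check: P(0) = 4. ✓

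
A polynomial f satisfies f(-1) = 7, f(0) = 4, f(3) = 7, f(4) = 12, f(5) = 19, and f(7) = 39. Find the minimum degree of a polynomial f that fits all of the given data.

2

Divided differences on the nodes -1, 0, 3, 4, 5, 7:
  order 0: 7  4  7  12  19  39
  order 1: -3  1  5  7  10
  order 2: 1  1  1  1
  order 3: 0  0  0
  order 4: 0  0
  order 5: 0
The order-2 divided differences are all 1 (nonzero) and every higher order vanishes, so the data lies on a polynomial of degree exactly 2.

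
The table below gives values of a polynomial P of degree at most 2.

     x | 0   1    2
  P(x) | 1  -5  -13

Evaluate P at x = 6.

-65

Forward differences of the values at x = 0, 1, 2:
  P  : 1  -5  -13
  Δ  : -6  -8
  Δ^2: -2
The second differences are constant, confirming degree 2.
Interpolating (Newton forward form) and evaluating at x = 6 gives P(6) = -65.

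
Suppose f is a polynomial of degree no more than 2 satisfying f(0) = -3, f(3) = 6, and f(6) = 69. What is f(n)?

f(n) = 3n^2 - 6n - 3

Using the Lagrange interpolation formula with nodes 0, 3, 6:
  L_0(n) = (n - 3)(n - 6) / 18
  L_1(n) = n(n - 6) / -9
  L_2(n) = n(n - 3) / 18
Then f(n) = -3·L_0(n) + 6·L_1(n) + 69·L_2(n).
Expanding and collecting terms gives f(n) = 3n² - 6n - 3.
Check: f(6) = 69. ✓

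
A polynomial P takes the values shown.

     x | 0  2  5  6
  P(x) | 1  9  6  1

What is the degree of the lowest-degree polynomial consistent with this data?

Divided differences on the nodes 0, 2, 5, 6:
  order 0: 1  9  6  1
  order 1: 4  -1  -5
  order 2: -1  -1
  order 3: 0
The order-2 divided differences are all -1 (nonzero) and every higher order vanishes, so the data lies on a polynomial of degree exactly 2.

2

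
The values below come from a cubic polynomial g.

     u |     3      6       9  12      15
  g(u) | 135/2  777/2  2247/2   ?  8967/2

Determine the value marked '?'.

On equispaced nodes a degree-3 polynomial has vanishing fourth forward difference, so
  g(3) - 4·g(6) + 6·g(9) - 4·g(12) + g(15) = 0.
Substituting the known values and solving for g(12):
  -4·g(12) = -9738
  g(12) = 4869/2.

4869/2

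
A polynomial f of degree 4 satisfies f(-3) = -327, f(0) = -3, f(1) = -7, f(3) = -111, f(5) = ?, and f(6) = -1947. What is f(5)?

-903

The 5 known points determine the degree-4 polynomial uniquely.
Write f(t) = at^4 + bt^3 + ct^2 + dt + e. Substituting each data point gives a linear system:
  81a - 27b + 9c - 3d + e = -327
  e = -3
  a + b + c + d + e = -7
  81a + 27b + 9c + 3d + e = -111
  1296a + 216b + 36c + 6d + e = -1947
Solving the system yields a = -2, b = 4, c = -6, d = 0, e = -3.
So f(t) = -2t^4 + 4t^3 - 6t^2 - 3.
Then f(5) = -903.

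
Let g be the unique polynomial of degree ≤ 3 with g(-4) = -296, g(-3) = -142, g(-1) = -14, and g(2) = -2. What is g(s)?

g(s) = 3s^3 - 6s^2 + s - 4

Write g(s) = as^3 + bs^2 + cs + d. Substituting each data point gives a linear system:
  -64a + 16b - 4c + d = -296
  -27a + 9b - 3c + d = -142
  -a + b - c + d = -14
  8a + 4b + 2c + d = -2
Solving the system yields a = 3, b = -6, c = 1, d = -4.
So g(s) = 3s³ - 6s² + s - 4.
Check: g(2) = -2. ✓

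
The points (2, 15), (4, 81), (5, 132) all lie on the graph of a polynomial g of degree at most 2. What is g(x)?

Using the Lagrange interpolation formula with nodes 2, 4, 5:
  L_0(x) = (x - 4)(x - 5) / 6
  L_1(x) = (x - 2)(x - 5) / -2
  L_2(x) = (x - 2)(x - 4) / 3
Then g(x) = 15·L_0(x) + 81·L_1(x) + 132·L_2(x).
Expanding and collecting terms gives g(x) = 6x² - 3x - 3.
Check: g(4) = 81. ✓

g(x) = 6x^2 - 3x - 3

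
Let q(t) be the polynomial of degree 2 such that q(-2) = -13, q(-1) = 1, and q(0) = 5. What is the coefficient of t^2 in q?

-5

Write q(t) = at^2 + bt + c. Substituting each data point gives a linear system:
  4a - 2b + c = -13
  a - b + c = 1
  c = 5
Solving the system yields a = -5, b = -1, c = 5.
So q(t) = -5t^2 - t + 5.
The leading coefficient is -5.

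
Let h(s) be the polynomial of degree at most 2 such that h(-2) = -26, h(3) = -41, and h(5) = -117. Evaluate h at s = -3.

-53

Write h(s) = as^2 + bs + c. Substituting each data point gives a linear system:
  4a - 2b + c = -26
  9a + 3b + c = -41
  25a + 5b + c = -117
Solving the system yields a = -5, b = 2, c = -2.
So h(s) = -5s² + 2s - 2.
Then h(-3) = -53.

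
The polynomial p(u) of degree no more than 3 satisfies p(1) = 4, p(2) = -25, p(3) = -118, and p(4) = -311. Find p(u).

p(u) = -6u^3 + 4u^2 + u + 5

Using the Lagrange interpolation formula with nodes 1, 2, 3, 4:
  L_0(u) = (u - 2)(u - 3)(u - 4) / -6
  L_1(u) = (u - 1)(u - 3)(u - 4) / 2
  L_2(u) = (u - 1)(u - 2)(u - 4) / -2
  L_3(u) = (u - 1)(u - 2)(u - 3) / 6
Then p(u) = 4·L_0(u) - 25·L_1(u) - 118·L_2(u) - 311·L_3(u).
Expanding and collecting terms gives p(u) = -6u^3 + 4u^2 + u + 5.
Check: p(2) = -25. ✓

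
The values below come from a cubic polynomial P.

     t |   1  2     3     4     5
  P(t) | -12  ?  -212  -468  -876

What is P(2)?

-72

On equispaced nodes a degree-3 polynomial has vanishing fourth forward difference, so
  P(1) - 4·P(2) + 6·P(3) - 4·P(4) + P(5) = 0.
Substituting the known values and solving for P(2):
  -4·P(2) = 288
  P(2) = -72.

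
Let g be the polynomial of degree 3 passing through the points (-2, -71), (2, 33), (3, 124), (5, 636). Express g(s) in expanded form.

Using the Lagrange interpolation formula with nodes -2, 2, 3, 5:
  L_0(s) = (s - 2)(s - 3)(s - 5) / -140
  L_1(s) = (s + 2)(s - 3)(s - 5) / 12
  L_2(s) = (s + 2)(s - 2)(s - 5) / -10
  L_3(s) = (s + 2)(s - 2)(s - 3) / 42
Then g(s) = -71·L_0(s) + 33·L_1(s) + 124·L_2(s) + 636·L_3(s).
Expanding and collecting terms gives g(s) = 6s^3 - 5s^2 + 2s + 1.
Check: g(5) = 636. ✓

g(s) = 6s^3 - 5s^2 + 2s + 1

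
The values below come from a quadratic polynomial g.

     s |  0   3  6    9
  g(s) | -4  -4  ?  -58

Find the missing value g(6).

-22

On equispaced nodes a degree-2 polynomial has vanishing third forward difference, so
  - g(0) + 3·g(3) - 3·g(6) + g(9) = 0.
Substituting the known values and solving for g(6):
  -3·g(6) = 66
  g(6) = -22.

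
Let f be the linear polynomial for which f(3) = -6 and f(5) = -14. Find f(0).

Using the Lagrange interpolation formula with nodes 3, 5:
  L_0(u) = (u - 5) / -2
  L_1(u) = (u - 3) / 2
Then f(u) = -6·L_0(u) - 14·L_1(u).
Expanding and collecting terms gives f(u) = -4u + 6.
Evaluating at u = 0: f(0) = 6.

6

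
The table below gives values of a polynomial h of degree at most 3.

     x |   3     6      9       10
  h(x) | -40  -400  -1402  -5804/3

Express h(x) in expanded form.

Using the Lagrange interpolation formula with nodes 3, 6, 9, 10:
  L_0(x) = (x - 6)(x - 9)(x - 10) / -126
  L_1(x) = (x - 3)(x - 9)(x - 10) / 36
  L_2(x) = (x - 3)(x - 6)(x - 10) / -18
  L_3(x) = (x - 3)(x - 6)(x - 9) / 28
Then h(x) = -40·L_0(x) - 400·L_1(x) - 1402·L_2(x) - 5804/3·L_3(x).
Expanding and collecting terms gives h(x) = -2x^3 + (1/3)x^2 + 3x + 2.
Check: h(3) = -40. ✓

h(x) = -2x^3 + (1/3)x^2 + 3x + 2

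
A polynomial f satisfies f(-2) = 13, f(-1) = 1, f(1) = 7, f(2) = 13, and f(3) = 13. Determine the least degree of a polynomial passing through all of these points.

3

Divided differences on the nodes -2, -1, 1, 2, 3:
  order 0: 13  1  7  13  13
  order 1: -12  3  6  0
  order 2: 5  1  -3
  order 3: -1  -1
  order 4: 0
The order-3 divided differences are all -1 (nonzero) and every higher order vanishes, so the data lies on a polynomial of degree exactly 3.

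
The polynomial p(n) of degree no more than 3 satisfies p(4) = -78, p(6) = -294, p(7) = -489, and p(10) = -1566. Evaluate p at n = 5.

Using the Lagrange interpolation formula with nodes 4, 6, 7, 10:
  L_0(n) = (n - 6)(n - 7)(n - 10) / -36
  L_1(n) = (n - 4)(n - 7)(n - 10) / 8
  L_2(n) = (n - 4)(n - 6)(n - 10) / -9
  L_3(n) = (n - 4)(n - 6)(n - 7) / 72
Then p(n) = -78·L_0(n) - 294·L_1(n) - 489·L_2(n) - 1566·L_3(n).
Expanding and collecting terms gives p(n) = -2n^3 + 5n^2 - 6n - 6.
Evaluating at n = 5: p(5) = -161.

-161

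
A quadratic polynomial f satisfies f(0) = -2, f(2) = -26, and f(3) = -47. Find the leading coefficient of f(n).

-3

Write f(n) = an^2 + bn + c. Substituting each data point gives a linear system:
  c = -2
  4a + 2b + c = -26
  9a + 3b + c = -47
Solving the system yields a = -3, b = -6, c = -2.
So f(n) = -3n^2 - 6n - 2.
The leading coefficient is -3.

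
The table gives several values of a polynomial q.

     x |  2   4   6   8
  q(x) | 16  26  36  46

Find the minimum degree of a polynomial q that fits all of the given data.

Forward differences of the values at x = 2, 4, 6, 8:
  q  : 16  26  36  46
  Δ  : 10  10  10
  Δ^2: 0  0
  Δ^3: 0
The first differences are constant (10) and nonzero, while all higher differences vanish, so the minimal degree is 1.

1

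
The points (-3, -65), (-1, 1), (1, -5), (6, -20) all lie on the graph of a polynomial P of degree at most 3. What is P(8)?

100

Using the Lagrange interpolation formula with nodes -3, -1, 1, 6:
  L_0(x) = (x + 1)(x - 1)(x - 6) / -72
  L_1(x) = (x + 3)(x - 1)(x - 6) / 28
  L_2(x) = (x + 3)(x + 1)(x - 6) / -40
  L_3(x) = (x + 3)(x + 1)(x - 1) / 315
Then P(x) = -65·L_0(x) + 1·L_1(x) - 5·L_2(x) - 20·L_3(x).
Expanding and collecting terms gives P(x) = x^3 - 6x^2 - 4x + 4.
Evaluating at x = 8: P(8) = 100.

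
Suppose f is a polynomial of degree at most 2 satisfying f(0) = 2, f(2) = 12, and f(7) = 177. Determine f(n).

Write f(n) = an^2 + bn + c. Substituting each data point gives a linear system:
  c = 2
  4a + 2b + c = 12
  49a + 7b + c = 177
Solving the system yields a = 4, b = -3, c = 2.
So f(n) = 4n^2 - 3n + 2.
Check: f(2) = 12. ✓

f(n) = 4n^2 - 3n + 2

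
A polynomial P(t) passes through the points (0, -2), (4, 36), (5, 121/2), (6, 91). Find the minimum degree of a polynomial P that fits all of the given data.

Divided differences on the nodes 0, 4, 5, 6:
  order 0: -2  36  121/2  91
  order 1: 19/2  49/2  61/2
  order 2: 3  3
  order 3: 0
The order-2 divided differences are all 3 (nonzero) and every higher order vanishes, so the data lies on a polynomial of degree exactly 2.

2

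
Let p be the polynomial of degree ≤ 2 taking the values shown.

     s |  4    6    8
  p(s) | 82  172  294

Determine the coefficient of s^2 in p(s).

Write p(s) = as^2 + bs + c. Substituting each data point gives a linear system:
  16a + 4b + c = 82
  36a + 6b + c = 172
  64a + 8b + c = 294
Solving the system yields a = 4, b = 5, c = -2.
So p(s) = 4s^2 + 5s - 2.
The leading coefficient is 4.

4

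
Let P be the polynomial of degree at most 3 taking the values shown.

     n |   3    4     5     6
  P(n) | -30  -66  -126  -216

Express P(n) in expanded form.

Write P(n) = an^3 + bn^2 + cn + d. Substituting each data point gives a linear system:
  27a + 9b + 3c + d = -30
  64a + 16b + 4c + d = -66
  125a + 25b + 5c + d = -126
  216a + 36b + 6c + d = -216
Solving the system yields a = -1, b = 0, c = 1, d = -6.
So P(n) = -n^3 + n - 6.
Check: P(4) = -66. ✓

P(n) = -n^3 + n - 6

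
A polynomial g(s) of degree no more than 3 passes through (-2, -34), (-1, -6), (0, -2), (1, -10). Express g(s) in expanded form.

g(s) = 2s^3 - 6s^2 - 4s - 2

Write g(s) = as^3 + bs^2 + cs + d. Substituting each data point gives a linear system:
  -8a + 4b - 2c + d = -34
  -a + b - c + d = -6
  d = -2
  a + b + c + d = -10
Solving the system yields a = 2, b = -6, c = -4, d = -2.
So g(s) = 2s^3 - 6s^2 - 4s - 2.
Check: g(0) = -2. ✓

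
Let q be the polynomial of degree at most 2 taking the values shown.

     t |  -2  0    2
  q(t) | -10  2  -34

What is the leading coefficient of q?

Write q(t) = at^2 + bt + c. Substituting each data point gives a linear system:
  4a - 2b + c = -10
  c = 2
  4a + 2b + c = -34
Solving the system yields a = -6, b = -6, c = 2.
So q(t) = -6t^2 - 6t + 2.
The leading coefficient is -6.

-6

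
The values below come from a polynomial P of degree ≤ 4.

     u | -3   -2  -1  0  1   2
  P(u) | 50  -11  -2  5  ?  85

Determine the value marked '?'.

10

On equispaced nodes a degree-4 polynomial has vanishing fifth forward difference, so
  - P(-3) + 5·P(-2) - 10·P(-1) + 10·P(0) - 5·P(1) + P(2) = 0.
Substituting the known values and solving for P(1):
  -5·P(1) = -50
  P(1) = 10.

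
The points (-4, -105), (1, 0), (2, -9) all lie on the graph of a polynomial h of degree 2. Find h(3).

Using the Lagrange interpolation formula with nodes -4, 1, 2:
  L_0(u) = (u - 1)(u - 2) / 30
  L_1(u) = (u + 4)(u - 2) / -5
  L_2(u) = (u + 4)(u - 1) / 6
Then h(u) = -105·L_0(u) + 0·L_1(u) - 9·L_2(u).
Expanding and collecting terms gives h(u) = -5u^2 + 6u - 1.
Evaluating at u = 3: h(3) = -28.

-28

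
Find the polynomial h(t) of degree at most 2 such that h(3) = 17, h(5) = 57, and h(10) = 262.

Using the Lagrange interpolation formula with nodes 3, 5, 10:
  L_0(t) = (t - 5)(t - 10) / 14
  L_1(t) = (t - 3)(t - 10) / -10
  L_2(t) = (t - 3)(t - 5) / 35
Then h(t) = 17·L_0(t) + 57·L_1(t) + 262·L_2(t).
Expanding and collecting terms gives h(t) = 3t^2 - 4t + 2.
Check: h(10) = 262. ✓

h(t) = 3t^2 - 4t + 2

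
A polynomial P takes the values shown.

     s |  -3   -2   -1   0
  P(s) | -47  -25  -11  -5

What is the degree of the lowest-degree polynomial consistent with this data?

2

Forward differences of the values at s = -3, -2, -1, 0:
  P  : -47  -25  -11  -5
  Δ  : 22  14  6
  Δ^2: -8  -8
  Δ^3: 0
The second differences are constant (-8) and nonzero, while all higher differences vanish, so the minimal degree is 2.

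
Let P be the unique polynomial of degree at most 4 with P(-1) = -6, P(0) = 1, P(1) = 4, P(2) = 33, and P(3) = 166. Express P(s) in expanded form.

Using the Lagrange interpolation formula with nodes -1, 0, 1, 2, 3:
  L_0(s) = s(s - 1)(s - 2)(s - 3) / 24
  L_1(s) = (s + 1)(s - 1)(s - 2)(s - 3) / -6
  L_2(s) = (s + 1)s(s - 2)(s - 3) / 4
  L_3(s) = (s + 1)s(s - 1)(s - 3) / -6
  L_4(s) = (s + 1)s(s - 1)(s - 2) / 24
Then P(s) = -6·L_0(s) + 1·L_1(s) + 4·L_2(s) + 33·L_3(s) + 166·L_4(s).
Expanding and collecting terms gives P(s) = 2s⁴ + s³ - 4s² + 4s + 1.
Check: P(3) = 166. ✓

P(s) = 2s^4 + s^3 - 4s^2 + 4s + 1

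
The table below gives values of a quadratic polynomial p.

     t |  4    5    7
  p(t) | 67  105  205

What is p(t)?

p(t) = 4t^2 + 2t - 5

Using the Lagrange interpolation formula with nodes 4, 5, 7:
  L_0(t) = (t - 5)(t - 7) / 3
  L_1(t) = (t - 4)(t - 7) / -2
  L_2(t) = (t - 4)(t - 5) / 6
Then p(t) = 67·L_0(t) + 105·L_1(t) + 205·L_2(t).
Expanding and collecting terms gives p(t) = 4t^2 + 2t - 5.
Check: p(5) = 105. ✓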